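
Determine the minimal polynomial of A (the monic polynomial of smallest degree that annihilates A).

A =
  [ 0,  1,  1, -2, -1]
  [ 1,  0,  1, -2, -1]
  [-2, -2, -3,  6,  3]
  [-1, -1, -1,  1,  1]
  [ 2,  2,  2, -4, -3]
x^3 + 3*x^2 + 3*x + 1

The characteristic polynomial is χ_A(x) = (x + 1)^5, so the eigenvalues are known. The minimal polynomial is
  m_A(x) = Π_λ (x − λ)^{k_λ}
where k_λ is the size of the *largest* Jordan block for λ (equivalently, the smallest k with (A − λI)^k v = 0 for every generalised eigenvector v of λ).

  λ = -1: largest Jordan block has size 3, contributing (x + 1)^3

So m_A(x) = (x + 1)^3 = x^3 + 3*x^2 + 3*x + 1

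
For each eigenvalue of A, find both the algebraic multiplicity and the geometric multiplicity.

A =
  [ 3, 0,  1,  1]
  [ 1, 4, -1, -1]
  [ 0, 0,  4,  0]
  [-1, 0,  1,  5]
λ = 4: alg = 4, geom = 3

Step 1 — factor the characteristic polynomial to read off the algebraic multiplicities:
  χ_A(x) = (x - 4)^4

Step 2 — compute geometric multiplicities via the rank-nullity identity g(λ) = n − rank(A − λI):
  rank(A − (4)·I) = 1, so dim ker(A − (4)·I) = n − 1 = 3

Summary:
  λ = 4: algebraic multiplicity = 4, geometric multiplicity = 3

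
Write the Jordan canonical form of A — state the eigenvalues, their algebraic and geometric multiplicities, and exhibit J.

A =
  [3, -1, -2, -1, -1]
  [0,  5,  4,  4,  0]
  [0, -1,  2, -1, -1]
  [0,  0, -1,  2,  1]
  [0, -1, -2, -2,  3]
J_3(3) ⊕ J_2(3)

The characteristic polynomial is
  det(x·I − A) = x^5 - 15*x^4 + 90*x^3 - 270*x^2 + 405*x - 243 = (x - 3)^5

Eigenvalues and multiplicities (the geometric multiplicity of λ is n − rank(A − λI), which equals the number of Jordan blocks for λ):
  λ = 3: algebraic multiplicity = 5, geometric multiplicity = 2

Determining the block sizes for each eigenvalue:
  λ = 3: with am = 5 and gm = 2, the partition is not yet determined (e.g. several partitions of 5 into 2 parts exist). Let N = A − (3)·I. Computing rank(N^1) = 3, rank(N^2) = 1, rank(N^3) = 0; the number of blocks of size ≥ j is rank(N^{j−1}) − rank(N^j), giving [2, 2, 1]. So we have 1 block(s) of size 3, 1 block(s) of size 2 → block sizes [3, 2]

Assembling the blocks gives a Jordan form
J =
  [3, 1, 0, 0, 0]
  [0, 3, 1, 0, 0]
  [0, 0, 3, 0, 0]
  [0, 0, 0, 3, 1]
  [0, 0, 0, 0, 3]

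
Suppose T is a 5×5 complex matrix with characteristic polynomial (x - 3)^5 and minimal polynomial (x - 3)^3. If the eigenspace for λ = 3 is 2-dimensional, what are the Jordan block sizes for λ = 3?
Block sizes for λ = 3: [3, 2]

Step 1 — from the characteristic polynomial, algebraic multiplicity of λ = 3 is 5. From dim ker(T − (3)·I) = 2, there are exactly 2 Jordan blocks for λ = 3.
Step 2 — from the minimal polynomial, the factor (x − 3)^3 tells us the largest block for λ = 3 has size 3.
Step 3 — with total size 5, 2 blocks, and largest block 3, the block sizes (in nonincreasing order) are [3, 2].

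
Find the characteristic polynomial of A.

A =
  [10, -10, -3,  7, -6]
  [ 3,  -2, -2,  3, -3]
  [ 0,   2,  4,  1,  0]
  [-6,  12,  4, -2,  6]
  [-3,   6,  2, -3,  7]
x^5 - 17*x^4 + 112*x^3 - 352*x^2 + 512*x - 256

Expanding det(x·I − A) (e.g. by cofactor expansion or by noting that A is similar to its Jordan form J, which has the same characteristic polynomial as A) gives
  χ_A(x) = x^5 - 17*x^4 + 112*x^3 - 352*x^2 + 512*x - 256
which factors as (x - 4)^4*(x - 1). The eigenvalues (with algebraic multiplicities) are λ = 1 with multiplicity 1, λ = 4 with multiplicity 4.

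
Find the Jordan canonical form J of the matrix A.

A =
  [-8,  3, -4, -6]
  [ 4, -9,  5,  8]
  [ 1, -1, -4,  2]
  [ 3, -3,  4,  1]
J_3(-5) ⊕ J_1(-5)

The characteristic polynomial is
  det(x·I − A) = x^4 + 20*x^3 + 150*x^2 + 500*x + 625 = (x + 5)^4

Eigenvalues and multiplicities (the geometric multiplicity of λ is n − rank(A − λI), which equals the number of Jordan blocks for λ):
  λ = -5: algebraic multiplicity = 4, geometric multiplicity = 2

Determining the block sizes for each eigenvalue:
  λ = -5: with am = 4 and gm = 2, the partition is not yet determined (e.g. several partitions of 4 into 2 parts exist). Let N = A − (-5)·I. Computing rank(N^1) = 2, rank(N^2) = 1, rank(N^3) = 0; the number of blocks of size ≥ j is rank(N^{j−1}) − rank(N^j), giving [2, 1, 1]. So we have 1 block(s) of size 3, 1 block(s) of size 1 → block sizes [3, 1]

Assembling the blocks gives a Jordan form
J =
  [-5,  1,  0,  0]
  [ 0, -5,  1,  0]
  [ 0,  0, -5,  0]
  [ 0,  0,  0, -5]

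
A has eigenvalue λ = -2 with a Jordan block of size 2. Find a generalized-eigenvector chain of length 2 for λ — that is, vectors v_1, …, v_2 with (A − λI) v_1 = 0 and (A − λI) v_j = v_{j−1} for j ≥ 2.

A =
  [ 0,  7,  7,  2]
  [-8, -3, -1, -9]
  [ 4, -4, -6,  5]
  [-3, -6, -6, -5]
A Jordan chain for λ = -2 of length 2:
v_1 = (0, 1, -1, 0)ᵀ
v_2 = (1, 0, 0, -1)ᵀ

Let N = A − (-2)·I. We want v_2 with N^2 v_2 = 0 but N^1 v_2 ≠ 0; then v_{j-1} := N · v_j for j = 2, …, 2.

Pick v_2 = (1, 0, 0, -1)ᵀ.
Then v_1 = N · v_2 = (0, 1, -1, 0)ᵀ.

Sanity check: (A − (-2)·I) v_1 = (0, 0, 0, 0)ᵀ = 0. ✓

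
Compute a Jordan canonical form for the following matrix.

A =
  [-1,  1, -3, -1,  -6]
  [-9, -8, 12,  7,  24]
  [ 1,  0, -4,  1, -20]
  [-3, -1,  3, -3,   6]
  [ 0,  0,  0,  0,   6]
J_2(-4) ⊕ J_2(-4) ⊕ J_1(6)

The characteristic polynomial is
  det(x·I − A) = x^5 + 10*x^4 - 320*x^2 - 1280*x - 1536 = (x - 6)*(x + 4)^4

Eigenvalues and multiplicities (the geometric multiplicity of λ is n − rank(A − λI), which equals the number of Jordan blocks for λ):
  λ = -4: algebraic multiplicity = 4, geometric multiplicity = 2
  λ = 6: algebraic multiplicity = 1, geometric multiplicity = 1

Determining the block sizes for each eigenvalue:
  λ = -4: with am = 4 and gm = 2, the partition is not yet determined (e.g. several partitions of 4 into 2 parts exist). Let N = A − (-4)·I. Computing rank(N^1) = 3, rank(N^2) = 1; the number of blocks of size ≥ j is rank(N^{j−1}) − rank(N^j), giving [2, 2]. So we have 2 block(s) of size 2 → block sizes [2, 2]
  λ = 6: one block (gm = 1), so the single block has size am = 1 → block sizes [1]

Assembling the blocks gives a Jordan form
J =
  [-4,  1,  0,  0, 0]
  [ 0, -4,  0,  0, 0]
  [ 0,  0, -4,  1, 0]
  [ 0,  0,  0, -4, 0]
  [ 0,  0,  0,  0, 6]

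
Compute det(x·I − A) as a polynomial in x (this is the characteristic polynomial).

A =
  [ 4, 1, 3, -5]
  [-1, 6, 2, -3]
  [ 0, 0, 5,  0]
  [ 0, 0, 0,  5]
x^4 - 20*x^3 + 150*x^2 - 500*x + 625

Expanding det(x·I − A) (e.g. by cofactor expansion or by noting that A is similar to its Jordan form J, which has the same characteristic polynomial as A) gives
  χ_A(x) = x^4 - 20*x^3 + 150*x^2 - 500*x + 625
which factors as (x - 5)^4. The eigenvalues (with algebraic multiplicities) are λ = 5 with multiplicity 4.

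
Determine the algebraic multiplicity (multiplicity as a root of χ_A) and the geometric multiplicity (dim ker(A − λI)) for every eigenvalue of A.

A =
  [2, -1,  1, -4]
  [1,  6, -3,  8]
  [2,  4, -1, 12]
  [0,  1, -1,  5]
λ = 3: alg = 4, geom = 2

Step 1 — factor the characteristic polynomial to read off the algebraic multiplicities:
  χ_A(x) = (x - 3)^4

Step 2 — compute geometric multiplicities via the rank-nullity identity g(λ) = n − rank(A − λI):
  rank(A − (3)·I) = 2, so dim ker(A − (3)·I) = n − 2 = 2

Summary:
  λ = 3: algebraic multiplicity = 4, geometric multiplicity = 2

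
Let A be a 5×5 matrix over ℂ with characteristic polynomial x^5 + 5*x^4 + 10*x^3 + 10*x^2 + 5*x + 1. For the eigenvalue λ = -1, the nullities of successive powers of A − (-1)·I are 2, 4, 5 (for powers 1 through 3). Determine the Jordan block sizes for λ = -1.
Block sizes for λ = -1: [3, 2]

From the dimensions of kernels of powers, the number of Jordan blocks of size at least j is d_j − d_{j−1} where d_j = dim ker(N^j) (with d_0 = 0). Computing the differences gives [2, 2, 1].
The number of blocks of size exactly k is (#blocks of size ≥ k) − (#blocks of size ≥ k + 1), so the partition is: 1 block(s) of size 2, 1 block(s) of size 3.
In nonincreasing order the block sizes are [3, 2].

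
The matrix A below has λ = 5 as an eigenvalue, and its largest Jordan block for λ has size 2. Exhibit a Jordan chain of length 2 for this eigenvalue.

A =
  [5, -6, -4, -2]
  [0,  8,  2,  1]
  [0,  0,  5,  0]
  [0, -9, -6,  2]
A Jordan chain for λ = 5 of length 2:
v_1 = (-6, 3, 0, -9)ᵀ
v_2 = (0, 1, 0, 0)ᵀ

Let N = A − (5)·I. We want v_2 with N^2 v_2 = 0 but N^1 v_2 ≠ 0; then v_{j-1} := N · v_j for j = 2, …, 2.

Pick v_2 = (0, 1, 0, 0)ᵀ.
Then v_1 = N · v_2 = (-6, 3, 0, -9)ᵀ.

Sanity check: (A − (5)·I) v_1 = (0, 0, 0, 0)ᵀ = 0. ✓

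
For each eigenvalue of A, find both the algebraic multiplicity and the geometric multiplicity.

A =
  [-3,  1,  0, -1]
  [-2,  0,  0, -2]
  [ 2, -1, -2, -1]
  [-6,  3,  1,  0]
λ = -2: alg = 1, geom = 1; λ = -1: alg = 3, geom = 1

Step 1 — factor the characteristic polynomial to read off the algebraic multiplicities:
  χ_A(x) = (x + 1)^3*(x + 2)

Step 2 — compute geometric multiplicities via the rank-nullity identity g(λ) = n − rank(A − λI):
  rank(A − (-2)·I) = 3, so dim ker(A − (-2)·I) = n − 3 = 1
  rank(A − (-1)·I) = 3, so dim ker(A − (-1)·I) = n − 3 = 1

Summary:
  λ = -2: algebraic multiplicity = 1, geometric multiplicity = 1
  λ = -1: algebraic multiplicity = 3, geometric multiplicity = 1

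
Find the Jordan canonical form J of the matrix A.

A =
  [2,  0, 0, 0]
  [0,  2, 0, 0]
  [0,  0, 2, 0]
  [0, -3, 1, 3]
J_1(2) ⊕ J_1(2) ⊕ J_1(2) ⊕ J_1(3)

The characteristic polynomial is
  det(x·I − A) = x^4 - 9*x^3 + 30*x^2 - 44*x + 24 = (x - 3)*(x - 2)^3

Eigenvalues and multiplicities (the geometric multiplicity of λ is n − rank(A − λI), which equals the number of Jordan blocks for λ):
  λ = 2: algebraic multiplicity = 3, geometric multiplicity = 3
  λ = 3: algebraic multiplicity = 1, geometric multiplicity = 1

Determining the block sizes for each eigenvalue:
  λ = 2: gm = am = 3, so every block has size 1 → block sizes [1, 1, 1]
  λ = 3: one block (gm = 1), so the single block has size am = 1 → block sizes [1]

Assembling the blocks gives a Jordan form
J =
  [2, 0, 0, 0]
  [0, 2, 0, 0]
  [0, 0, 2, 0]
  [0, 0, 0, 3]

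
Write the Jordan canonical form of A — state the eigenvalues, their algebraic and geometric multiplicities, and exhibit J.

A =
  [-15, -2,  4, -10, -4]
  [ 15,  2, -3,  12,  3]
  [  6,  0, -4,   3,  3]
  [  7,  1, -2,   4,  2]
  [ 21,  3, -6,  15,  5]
J_1(-4) ⊕ J_2(-1) ⊕ J_1(-1) ⊕ J_1(-1)

The characteristic polynomial is
  det(x·I − A) = x^5 + 8*x^4 + 22*x^3 + 28*x^2 + 17*x + 4 = (x + 1)^4*(x + 4)

Eigenvalues and multiplicities (the geometric multiplicity of λ is n − rank(A − λI), which equals the number of Jordan blocks for λ):
  λ = -4: algebraic multiplicity = 1, geometric multiplicity = 1
  λ = -1: algebraic multiplicity = 4, geometric multiplicity = 3

Determining the block sizes for each eigenvalue:
  λ = -4: one block (gm = 1), so the single block has size am = 1 → block sizes [1]
  λ = -1: 3 blocks summing to 4 forces exactly one block of size 2 and the rest size 1 → block sizes [2, 1, 1]

Assembling the blocks gives a Jordan form
J =
  [-4,  0,  0,  0,  0]
  [ 0, -1,  1,  0,  0]
  [ 0,  0, -1,  0,  0]
  [ 0,  0,  0, -1,  0]
  [ 0,  0,  0,  0, -1]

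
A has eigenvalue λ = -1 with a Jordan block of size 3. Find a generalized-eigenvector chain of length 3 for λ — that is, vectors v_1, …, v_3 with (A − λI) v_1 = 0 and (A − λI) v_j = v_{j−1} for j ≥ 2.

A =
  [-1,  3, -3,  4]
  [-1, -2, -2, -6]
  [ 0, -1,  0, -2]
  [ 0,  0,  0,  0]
A Jordan chain for λ = -1 of length 3:
v_1 = (-3, 1, 1, 0)ᵀ
v_2 = (0, -1, 0, 0)ᵀ
v_3 = (1, 0, 0, 0)ᵀ

Let N = A − (-1)·I. We want v_3 with N^3 v_3 = 0 but N^2 v_3 ≠ 0; then v_{j-1} := N · v_j for j = 3, …, 2.

Pick v_3 = (1, 0, 0, 0)ᵀ.
Then v_2 = N · v_3 = (0, -1, 0, 0)ᵀ.
Then v_1 = N · v_2 = (-3, 1, 1, 0)ᵀ.

Sanity check: (A − (-1)·I) v_1 = (0, 0, 0, 0)ᵀ = 0. ✓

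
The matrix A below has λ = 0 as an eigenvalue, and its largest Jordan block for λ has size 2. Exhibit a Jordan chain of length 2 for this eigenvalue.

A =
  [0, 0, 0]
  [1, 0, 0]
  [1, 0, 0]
A Jordan chain for λ = 0 of length 2:
v_1 = (0, 1, 1)ᵀ
v_2 = (1, 0, 0)ᵀ

Let N = A − (0)·I. We want v_2 with N^2 v_2 = 0 but N^1 v_2 ≠ 0; then v_{j-1} := N · v_j for j = 2, …, 2.

Pick v_2 = (1, 0, 0)ᵀ.
Then v_1 = N · v_2 = (0, 1, 1)ᵀ.

Sanity check: (A − (0)·I) v_1 = (0, 0, 0)ᵀ = 0. ✓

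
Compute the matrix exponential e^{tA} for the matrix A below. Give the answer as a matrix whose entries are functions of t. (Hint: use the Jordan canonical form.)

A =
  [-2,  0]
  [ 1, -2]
e^{tA} =
  [exp(-2*t), 0]
  [t*exp(-2*t), exp(-2*t)]

Strategy: write A = P · J · P⁻¹ where J is a Jordan canonical form, so e^{tA} = P · e^{tJ} · P⁻¹, and e^{tJ} can be computed block-by-block.

A has Jordan form
J =
  [-2,  1]
  [ 0, -2]
(up to reordering of blocks).

Per-block formulas:
  For a 2×2 Jordan block J_2(-2): exp(t · J_2(-2)) = e^(-2t)·(I + t·N), where N is the 2×2 nilpotent shift.

After assembling e^{tJ} and conjugating by P, we get:

e^{tA} =
  [exp(-2*t), 0]
  [t*exp(-2*t), exp(-2*t)]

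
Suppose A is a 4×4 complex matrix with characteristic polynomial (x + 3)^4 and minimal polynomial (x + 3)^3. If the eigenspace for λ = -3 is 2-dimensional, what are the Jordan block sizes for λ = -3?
Block sizes for λ = -3: [3, 1]

Step 1 — from the characteristic polynomial, algebraic multiplicity of λ = -3 is 4. From dim ker(A − (-3)·I) = 2, there are exactly 2 Jordan blocks for λ = -3.
Step 2 — from the minimal polynomial, the factor (x + 3)^3 tells us the largest block for λ = -3 has size 3.
Step 3 — with total size 4, 2 blocks, and largest block 3, the block sizes (in nonincreasing order) are [3, 1].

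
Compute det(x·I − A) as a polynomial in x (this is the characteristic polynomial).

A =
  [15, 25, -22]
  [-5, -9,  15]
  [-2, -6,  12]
x^3 - 18*x^2 + 108*x - 216

Expanding det(x·I − A) (e.g. by cofactor expansion or by noting that A is similar to its Jordan form J, which has the same characteristic polynomial as A) gives
  χ_A(x) = x^3 - 18*x^2 + 108*x - 216
which factors as (x - 6)^3. The eigenvalues (with algebraic multiplicities) are λ = 6 with multiplicity 3.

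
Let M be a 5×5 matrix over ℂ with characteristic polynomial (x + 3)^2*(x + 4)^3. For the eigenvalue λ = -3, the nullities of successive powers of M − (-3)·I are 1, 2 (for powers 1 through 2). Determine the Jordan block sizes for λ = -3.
Block sizes for λ = -3: [2]

From the dimensions of kernels of powers, the number of Jordan blocks of size at least j is d_j − d_{j−1} where d_j = dim ker(N^j) (with d_0 = 0). Computing the differences gives [1, 1].
The number of blocks of size exactly k is (#blocks of size ≥ k) − (#blocks of size ≥ k + 1), so the partition is: 1 block(s) of size 2.
In nonincreasing order the block sizes are [2].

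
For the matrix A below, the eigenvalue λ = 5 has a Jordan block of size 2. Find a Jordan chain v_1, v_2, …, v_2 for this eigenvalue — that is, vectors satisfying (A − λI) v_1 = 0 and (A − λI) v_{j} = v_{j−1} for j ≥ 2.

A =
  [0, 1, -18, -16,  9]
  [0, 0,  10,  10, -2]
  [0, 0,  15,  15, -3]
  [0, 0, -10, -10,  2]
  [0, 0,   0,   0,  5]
A Jordan chain for λ = 5 of length 2:
v_1 = (4, -2, -3, 2, 0)ᵀ
v_2 = (1, 0, 0, 0, 1)ᵀ

Let N = A − (5)·I. We want v_2 with N^2 v_2 = 0 but N^1 v_2 ≠ 0; then v_{j-1} := N · v_j for j = 2, …, 2.

Pick v_2 = (1, 0, 0, 0, 1)ᵀ.
Then v_1 = N · v_2 = (4, -2, -3, 2, 0)ᵀ.

Sanity check: (A − (5)·I) v_1 = (0, 0, 0, 0, 0)ᵀ = 0. ✓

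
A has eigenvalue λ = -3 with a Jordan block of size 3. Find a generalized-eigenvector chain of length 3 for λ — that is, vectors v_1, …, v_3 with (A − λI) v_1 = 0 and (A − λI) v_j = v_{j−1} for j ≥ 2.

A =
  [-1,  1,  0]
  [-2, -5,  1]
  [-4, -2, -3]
A Jordan chain for λ = -3 of length 3:
v_1 = (2, -4, -4)ᵀ
v_2 = (2, -2, -4)ᵀ
v_3 = (1, 0, 0)ᵀ

Let N = A − (-3)·I. We want v_3 with N^3 v_3 = 0 but N^2 v_3 ≠ 0; then v_{j-1} := N · v_j for j = 3, …, 2.

Pick v_3 = (1, 0, 0)ᵀ.
Then v_2 = N · v_3 = (2, -2, -4)ᵀ.
Then v_1 = N · v_2 = (2, -4, -4)ᵀ.

Sanity check: (A − (-3)·I) v_1 = (0, 0, 0)ᵀ = 0. ✓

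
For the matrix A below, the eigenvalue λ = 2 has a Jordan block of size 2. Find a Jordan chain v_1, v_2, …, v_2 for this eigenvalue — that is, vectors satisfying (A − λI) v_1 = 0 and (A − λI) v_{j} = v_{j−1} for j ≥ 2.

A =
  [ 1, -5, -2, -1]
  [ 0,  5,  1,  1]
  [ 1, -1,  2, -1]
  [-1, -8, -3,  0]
A Jordan chain for λ = 2 of length 2:
v_1 = (-1, 0, 1, -1)ᵀ
v_2 = (1, 0, 0, 0)ᵀ

Let N = A − (2)·I. We want v_2 with N^2 v_2 = 0 but N^1 v_2 ≠ 0; then v_{j-1} := N · v_j for j = 2, …, 2.

Pick v_2 = (1, 0, 0, 0)ᵀ.
Then v_1 = N · v_2 = (-1, 0, 1, -1)ᵀ.

Sanity check: (A − (2)·I) v_1 = (0, 0, 0, 0)ᵀ = 0. ✓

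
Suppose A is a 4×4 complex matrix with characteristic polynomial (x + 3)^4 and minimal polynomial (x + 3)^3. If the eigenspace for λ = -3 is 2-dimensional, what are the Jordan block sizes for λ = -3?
Block sizes for λ = -3: [3, 1]

Step 1 — from the characteristic polynomial, algebraic multiplicity of λ = -3 is 4. From dim ker(A − (-3)·I) = 2, there are exactly 2 Jordan blocks for λ = -3.
Step 2 — from the minimal polynomial, the factor (x + 3)^3 tells us the largest block for λ = -3 has size 3.
Step 3 — with total size 4, 2 blocks, and largest block 3, the block sizes (in nonincreasing order) are [3, 1].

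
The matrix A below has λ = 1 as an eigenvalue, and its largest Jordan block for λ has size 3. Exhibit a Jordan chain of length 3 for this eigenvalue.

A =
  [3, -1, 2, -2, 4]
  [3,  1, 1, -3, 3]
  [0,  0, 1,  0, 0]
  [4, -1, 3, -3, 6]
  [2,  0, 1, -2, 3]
A Jordan chain for λ = 1 of length 3:
v_1 = (1, 0, 0, 1, 0)ᵀ
v_2 = (2, 3, 0, 4, 2)ᵀ
v_3 = (1, 0, 0, 0, 0)ᵀ

Let N = A − (1)·I. We want v_3 with N^3 v_3 = 0 but N^2 v_3 ≠ 0; then v_{j-1} := N · v_j for j = 3, …, 2.

Pick v_3 = (1, 0, 0, 0, 0)ᵀ.
Then v_2 = N · v_3 = (2, 3, 0, 4, 2)ᵀ.
Then v_1 = N · v_2 = (1, 0, 0, 1, 0)ᵀ.

Sanity check: (A − (1)·I) v_1 = (0, 0, 0, 0, 0)ᵀ = 0. ✓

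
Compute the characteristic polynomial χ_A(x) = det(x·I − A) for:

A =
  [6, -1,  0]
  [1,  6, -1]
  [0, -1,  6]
x^3 - 18*x^2 + 108*x - 216

Expanding det(x·I − A) (e.g. by cofactor expansion or by noting that A is similar to its Jordan form J, which has the same characteristic polynomial as A) gives
  χ_A(x) = x^3 - 18*x^2 + 108*x - 216
which factors as (x - 6)^3. The eigenvalues (with algebraic multiplicities) are λ = 6 with multiplicity 3.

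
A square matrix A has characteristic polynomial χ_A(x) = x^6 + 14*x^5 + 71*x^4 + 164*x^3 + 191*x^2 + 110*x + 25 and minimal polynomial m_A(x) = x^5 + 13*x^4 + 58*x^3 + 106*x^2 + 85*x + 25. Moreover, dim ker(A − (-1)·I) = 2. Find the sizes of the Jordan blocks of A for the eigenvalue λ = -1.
Block sizes for λ = -1: [3, 1]

Step 1 — from the characteristic polynomial, algebraic multiplicity of λ = -1 is 4. From dim ker(A − (-1)·I) = 2, there are exactly 2 Jordan blocks for λ = -1.
Step 2 — from the minimal polynomial, the factor (x + 1)^3 tells us the largest block for λ = -1 has size 3.
Step 3 — with total size 4, 2 blocks, and largest block 3, the block sizes (in nonincreasing order) are [3, 1].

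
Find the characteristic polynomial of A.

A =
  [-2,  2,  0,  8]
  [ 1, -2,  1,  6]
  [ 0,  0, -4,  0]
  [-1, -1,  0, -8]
x^4 + 16*x^3 + 96*x^2 + 256*x + 256

Expanding det(x·I − A) (e.g. by cofactor expansion or by noting that A is similar to its Jordan form J, which has the same characteristic polynomial as A) gives
  χ_A(x) = x^4 + 16*x^3 + 96*x^2 + 256*x + 256
which factors as (x + 4)^4. The eigenvalues (with algebraic multiplicities) are λ = -4 with multiplicity 4.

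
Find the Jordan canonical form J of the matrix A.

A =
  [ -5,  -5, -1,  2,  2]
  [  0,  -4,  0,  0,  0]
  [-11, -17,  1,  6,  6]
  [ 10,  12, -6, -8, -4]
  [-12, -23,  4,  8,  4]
J_2(-4) ⊕ J_1(-4) ⊕ J_2(0)

The characteristic polynomial is
  det(x·I − A) = x^5 + 12*x^4 + 48*x^3 + 64*x^2 = x^2*(x + 4)^3

Eigenvalues and multiplicities (the geometric multiplicity of λ is n − rank(A − λI), which equals the number of Jordan blocks for λ):
  λ = -4: algebraic multiplicity = 3, geometric multiplicity = 2
  λ = 0: algebraic multiplicity = 2, geometric multiplicity = 1

Determining the block sizes for each eigenvalue:
  λ = -4: 2 blocks summing to 3 forces exactly one block of size 2 and the rest size 1 → block sizes [2, 1]
  λ = 0: one block (gm = 1), so the single block has size am = 2 → block sizes [2]

Assembling the blocks gives a Jordan form
J =
  [-4,  1,  0, 0, 0]
  [ 0, -4,  0, 0, 0]
  [ 0,  0, -4, 0, 0]
  [ 0,  0,  0, 0, 1]
  [ 0,  0,  0, 0, 0]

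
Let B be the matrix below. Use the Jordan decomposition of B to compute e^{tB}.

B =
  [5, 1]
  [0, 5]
e^{tB} =
  [exp(5*t), t*exp(5*t)]
  [0, exp(5*t)]

Strategy: write B = P · J · P⁻¹ where J is a Jordan canonical form, so e^{tB} = P · e^{tJ} · P⁻¹, and e^{tJ} can be computed block-by-block.

B has Jordan form
J =
  [5, 1]
  [0, 5]
(up to reordering of blocks).

Per-block formulas:
  For a 2×2 Jordan block J_2(5): exp(t · J_2(5)) = e^(5t)·(I + t·N), where N is the 2×2 nilpotent shift.

After assembling e^{tJ} and conjugating by P, we get:

e^{tB} =
  [exp(5*t), t*exp(5*t)]
  [0, exp(5*t)]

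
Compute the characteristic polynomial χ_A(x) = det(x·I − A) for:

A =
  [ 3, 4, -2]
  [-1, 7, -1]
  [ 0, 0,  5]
x^3 - 15*x^2 + 75*x - 125

Expanding det(x·I − A) (e.g. by cofactor expansion or by noting that A is similar to its Jordan form J, which has the same characteristic polynomial as A) gives
  χ_A(x) = x^3 - 15*x^2 + 75*x - 125
which factors as (x - 5)^3. The eigenvalues (with algebraic multiplicities) are λ = 5 with multiplicity 3.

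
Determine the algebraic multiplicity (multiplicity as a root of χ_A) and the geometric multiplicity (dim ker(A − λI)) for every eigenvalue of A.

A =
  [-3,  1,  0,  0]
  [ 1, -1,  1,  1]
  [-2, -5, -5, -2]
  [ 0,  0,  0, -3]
λ = -3: alg = 4, geom = 2

Step 1 — factor the characteristic polynomial to read off the algebraic multiplicities:
  χ_A(x) = (x + 3)^4

Step 2 — compute geometric multiplicities via the rank-nullity identity g(λ) = n − rank(A − λI):
  rank(A − (-3)·I) = 2, so dim ker(A − (-3)·I) = n − 2 = 2

Summary:
  λ = -3: algebraic multiplicity = 4, geometric multiplicity = 2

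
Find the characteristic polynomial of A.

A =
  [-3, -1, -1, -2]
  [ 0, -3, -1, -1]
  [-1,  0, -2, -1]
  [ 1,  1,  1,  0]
x^4 + 8*x^3 + 24*x^2 + 32*x + 16

Expanding det(x·I − A) (e.g. by cofactor expansion or by noting that A is similar to its Jordan form J, which has the same characteristic polynomial as A) gives
  χ_A(x) = x^4 + 8*x^3 + 24*x^2 + 32*x + 16
which factors as (x + 2)^4. The eigenvalues (with algebraic multiplicities) are λ = -2 with multiplicity 4.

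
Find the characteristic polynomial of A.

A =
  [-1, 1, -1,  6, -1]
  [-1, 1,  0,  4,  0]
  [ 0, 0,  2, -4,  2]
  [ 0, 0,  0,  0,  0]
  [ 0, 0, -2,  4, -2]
x^5

Expanding det(x·I − A) (e.g. by cofactor expansion or by noting that A is similar to its Jordan form J, which has the same characteristic polynomial as A) gives
  χ_A(x) = x^5
which factors as x^5. The eigenvalues (with algebraic multiplicities) are λ = 0 with multiplicity 5.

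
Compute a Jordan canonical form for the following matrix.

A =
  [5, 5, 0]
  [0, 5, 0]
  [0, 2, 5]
J_2(5) ⊕ J_1(5)

The characteristic polynomial is
  det(x·I − A) = x^3 - 15*x^2 + 75*x - 125 = (x - 5)^3

Eigenvalues and multiplicities (the geometric multiplicity of λ is n − rank(A − λI), which equals the number of Jordan blocks for λ):
  λ = 5: algebraic multiplicity = 3, geometric multiplicity = 2

Determining the block sizes for each eigenvalue:
  λ = 5: 2 blocks summing to 3 forces exactly one block of size 2 and the rest size 1 → block sizes [2, 1]

Assembling the blocks gives a Jordan form
J =
  [5, 1, 0]
  [0, 5, 0]
  [0, 0, 5]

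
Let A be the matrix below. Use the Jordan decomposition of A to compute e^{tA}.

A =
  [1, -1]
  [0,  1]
e^{tA} =
  [exp(t), -t*exp(t)]
  [0, exp(t)]

Strategy: write A = P · J · P⁻¹ where J is a Jordan canonical form, so e^{tA} = P · e^{tJ} · P⁻¹, and e^{tJ} can be computed block-by-block.

A has Jordan form
J =
  [1, 1]
  [0, 1]
(up to reordering of blocks).

Per-block formulas:
  For a 2×2 Jordan block J_2(1): exp(t · J_2(1)) = e^(1t)·(I + t·N), where N is the 2×2 nilpotent shift.

After assembling e^{tJ} and conjugating by P, we get:

e^{tA} =
  [exp(t), -t*exp(t)]
  [0, exp(t)]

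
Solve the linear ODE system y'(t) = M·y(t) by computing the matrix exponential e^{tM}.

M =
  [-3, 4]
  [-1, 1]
e^{tM} =
  [-2*t*exp(-t) + exp(-t), 4*t*exp(-t)]
  [-t*exp(-t), 2*t*exp(-t) + exp(-t)]

Strategy: write M = P · J · P⁻¹ where J is a Jordan canonical form, so e^{tM} = P · e^{tJ} · P⁻¹, and e^{tJ} can be computed block-by-block.

M has Jordan form
J =
  [-1,  1]
  [ 0, -1]
(up to reordering of blocks).

Per-block formulas:
  For a 2×2 Jordan block J_2(-1): exp(t · J_2(-1)) = e^(-1t)·(I + t·N), where N is the 2×2 nilpotent shift.

After assembling e^{tJ} and conjugating by P, we get:

e^{tM} =
  [-2*t*exp(-t) + exp(-t), 4*t*exp(-t)]
  [-t*exp(-t), 2*t*exp(-t) + exp(-t)]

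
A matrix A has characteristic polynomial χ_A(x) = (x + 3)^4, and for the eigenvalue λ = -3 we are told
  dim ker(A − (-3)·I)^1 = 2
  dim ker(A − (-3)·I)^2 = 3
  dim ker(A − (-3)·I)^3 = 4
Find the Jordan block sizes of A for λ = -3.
Block sizes for λ = -3: [3, 1]

From the dimensions of kernels of powers, the number of Jordan blocks of size at least j is d_j − d_{j−1} where d_j = dim ker(N^j) (with d_0 = 0). Computing the differences gives [2, 1, 1].
The number of blocks of size exactly k is (#blocks of size ≥ k) − (#blocks of size ≥ k + 1), so the partition is: 1 block(s) of size 1, 1 block(s) of size 3.
In nonincreasing order the block sizes are [3, 1].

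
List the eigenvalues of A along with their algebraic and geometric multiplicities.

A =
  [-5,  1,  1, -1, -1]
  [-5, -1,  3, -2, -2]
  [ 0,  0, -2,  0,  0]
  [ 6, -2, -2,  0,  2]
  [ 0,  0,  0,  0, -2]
λ = -2: alg = 5, geom = 3

Step 1 — factor the characteristic polynomial to read off the algebraic multiplicities:
  χ_A(x) = (x + 2)^5

Step 2 — compute geometric multiplicities via the rank-nullity identity g(λ) = n − rank(A − λI):
  rank(A − (-2)·I) = 2, so dim ker(A − (-2)·I) = n − 2 = 3

Summary:
  λ = -2: algebraic multiplicity = 5, geometric multiplicity = 3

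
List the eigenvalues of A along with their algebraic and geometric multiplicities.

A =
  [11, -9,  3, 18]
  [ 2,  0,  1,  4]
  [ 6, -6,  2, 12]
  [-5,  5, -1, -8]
λ = -1: alg = 1, geom = 1; λ = 2: alg = 3, geom = 2

Step 1 — factor the characteristic polynomial to read off the algebraic multiplicities:
  χ_A(x) = (x - 2)^3*(x + 1)

Step 2 — compute geometric multiplicities via the rank-nullity identity g(λ) = n − rank(A − λI):
  rank(A − (-1)·I) = 3, so dim ker(A − (-1)·I) = n − 3 = 1
  rank(A − (2)·I) = 2, so dim ker(A − (2)·I) = n − 2 = 2

Summary:
  λ = -1: algebraic multiplicity = 1, geometric multiplicity = 1
  λ = 2: algebraic multiplicity = 3, geometric multiplicity = 2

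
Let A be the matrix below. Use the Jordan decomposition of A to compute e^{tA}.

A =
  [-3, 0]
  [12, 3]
e^{tA} =
  [exp(-3*t), 0]
  [2*exp(3*t) - 2*exp(-3*t), exp(3*t)]

Strategy: write A = P · J · P⁻¹ where J is a Jordan canonical form, so e^{tA} = P · e^{tJ} · P⁻¹, and e^{tJ} can be computed block-by-block.

A has Jordan form
J =
  [-3, 0]
  [ 0, 3]
(up to reordering of blocks).

Per-block formulas:
  For a 1×1 block at λ = 3: exp(t · [3]) = [e^(3t)].
  For a 1×1 block at λ = -3: exp(t · [-3]) = [e^(-3t)].

After assembling e^{tJ} and conjugating by P, we get:

e^{tA} =
  [exp(-3*t), 0]
  [2*exp(3*t) - 2*exp(-3*t), exp(3*t)]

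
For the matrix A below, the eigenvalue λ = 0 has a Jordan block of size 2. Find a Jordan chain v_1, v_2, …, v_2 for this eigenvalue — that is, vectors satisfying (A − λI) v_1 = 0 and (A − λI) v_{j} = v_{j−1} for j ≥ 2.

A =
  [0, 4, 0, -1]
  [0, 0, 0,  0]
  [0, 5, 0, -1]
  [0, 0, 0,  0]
A Jordan chain for λ = 0 of length 2:
v_1 = (4, 0, 5, 0)ᵀ
v_2 = (0, 1, 0, 0)ᵀ

Let N = A − (0)·I. We want v_2 with N^2 v_2 = 0 but N^1 v_2 ≠ 0; then v_{j-1} := N · v_j for j = 2, …, 2.

Pick v_2 = (0, 1, 0, 0)ᵀ.
Then v_1 = N · v_2 = (4, 0, 5, 0)ᵀ.

Sanity check: (A − (0)·I) v_1 = (0, 0, 0, 0)ᵀ = 0. ✓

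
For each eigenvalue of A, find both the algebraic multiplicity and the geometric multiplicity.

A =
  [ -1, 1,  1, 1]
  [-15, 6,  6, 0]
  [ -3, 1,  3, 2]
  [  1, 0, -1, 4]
λ = 3: alg = 4, geom = 2

Step 1 — factor the characteristic polynomial to read off the algebraic multiplicities:
  χ_A(x) = (x - 3)^4

Step 2 — compute geometric multiplicities via the rank-nullity identity g(λ) = n − rank(A − λI):
  rank(A − (3)·I) = 2, so dim ker(A − (3)·I) = n − 2 = 2

Summary:
  λ = 3: algebraic multiplicity = 4, geometric multiplicity = 2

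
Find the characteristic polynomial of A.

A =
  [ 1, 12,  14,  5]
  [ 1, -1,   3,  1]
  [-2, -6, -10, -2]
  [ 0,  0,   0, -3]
x^4 + 13*x^3 + 63*x^2 + 135*x + 108

Expanding det(x·I − A) (e.g. by cofactor expansion or by noting that A is similar to its Jordan form J, which has the same characteristic polynomial as A) gives
  χ_A(x) = x^4 + 13*x^3 + 63*x^2 + 135*x + 108
which factors as (x + 3)^3*(x + 4). The eigenvalues (with algebraic multiplicities) are λ = -4 with multiplicity 1, λ = -3 with multiplicity 3.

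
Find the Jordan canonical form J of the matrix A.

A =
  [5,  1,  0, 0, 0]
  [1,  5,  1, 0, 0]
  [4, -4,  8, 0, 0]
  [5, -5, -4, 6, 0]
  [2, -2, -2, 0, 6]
J_3(6) ⊕ J_1(6) ⊕ J_1(6)

The characteristic polynomial is
  det(x·I − A) = x^5 - 30*x^4 + 360*x^3 - 2160*x^2 + 6480*x - 7776 = (x - 6)^5

Eigenvalues and multiplicities (the geometric multiplicity of λ is n − rank(A − λI), which equals the number of Jordan blocks for λ):
  λ = 6: algebraic multiplicity = 5, geometric multiplicity = 3

Determining the block sizes for each eigenvalue:
  λ = 6: with am = 5 and gm = 3, the partition is not yet determined (e.g. several partitions of 5 into 3 parts exist). Let N = A − (6)·I. Computing rank(N^1) = 2, rank(N^2) = 1, rank(N^3) = 0; the number of blocks of size ≥ j is rank(N^{j−1}) − rank(N^j), giving [3, 1, 1]. So we have 1 block(s) of size 3, 2 block(s) of size 1 → block sizes [3, 1, 1]

Assembling the blocks gives a Jordan form
J =
  [6, 1, 0, 0, 0]
  [0, 6, 1, 0, 0]
  [0, 0, 6, 0, 0]
  [0, 0, 0, 6, 0]
  [0, 0, 0, 0, 6]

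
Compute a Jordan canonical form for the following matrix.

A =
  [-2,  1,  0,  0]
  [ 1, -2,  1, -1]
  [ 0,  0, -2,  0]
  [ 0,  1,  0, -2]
J_3(-2) ⊕ J_1(-2)

The characteristic polynomial is
  det(x·I − A) = x^4 + 8*x^3 + 24*x^2 + 32*x + 16 = (x + 2)^4

Eigenvalues and multiplicities (the geometric multiplicity of λ is n − rank(A − λI), which equals the number of Jordan blocks for λ):
  λ = -2: algebraic multiplicity = 4, geometric multiplicity = 2

Determining the block sizes for each eigenvalue:
  λ = -2: with am = 4 and gm = 2, the partition is not yet determined (e.g. several partitions of 4 into 2 parts exist). Let N = A − (-2)·I. Computing rank(N^1) = 2, rank(N^2) = 1, rank(N^3) = 0; the number of blocks of size ≥ j is rank(N^{j−1}) − rank(N^j), giving [2, 1, 1]. So we have 1 block(s) of size 3, 1 block(s) of size 1 → block sizes [3, 1]

Assembling the blocks gives a Jordan form
J =
  [-2,  1,  0,  0]
  [ 0, -2,  1,  0]
  [ 0,  0, -2,  0]
  [ 0,  0,  0, -2]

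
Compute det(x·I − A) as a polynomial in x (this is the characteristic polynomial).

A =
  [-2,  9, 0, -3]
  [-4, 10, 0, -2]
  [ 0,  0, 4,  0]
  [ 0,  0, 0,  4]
x^4 - 16*x^3 + 96*x^2 - 256*x + 256

Expanding det(x·I − A) (e.g. by cofactor expansion or by noting that A is similar to its Jordan form J, which has the same characteristic polynomial as A) gives
  χ_A(x) = x^4 - 16*x^3 + 96*x^2 - 256*x + 256
which factors as (x - 4)^4. The eigenvalues (with algebraic multiplicities) are λ = 4 with multiplicity 4.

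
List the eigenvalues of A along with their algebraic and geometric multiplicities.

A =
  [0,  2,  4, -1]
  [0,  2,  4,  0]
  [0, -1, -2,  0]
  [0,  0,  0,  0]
λ = 0: alg = 4, geom = 2

Step 1 — factor the characteristic polynomial to read off the algebraic multiplicities:
  χ_A(x) = x^4

Step 2 — compute geometric multiplicities via the rank-nullity identity g(λ) = n − rank(A − λI):
  rank(A − (0)·I) = 2, so dim ker(A − (0)·I) = n − 2 = 2

Summary:
  λ = 0: algebraic multiplicity = 4, geometric multiplicity = 2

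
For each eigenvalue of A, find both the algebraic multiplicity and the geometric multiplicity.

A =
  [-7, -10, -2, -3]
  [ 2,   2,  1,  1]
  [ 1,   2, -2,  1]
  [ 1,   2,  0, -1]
λ = -2: alg = 4, geom = 2

Step 1 — factor the characteristic polynomial to read off the algebraic multiplicities:
  χ_A(x) = (x + 2)^4

Step 2 — compute geometric multiplicities via the rank-nullity identity g(λ) = n − rank(A − λI):
  rank(A − (-2)·I) = 2, so dim ker(A − (-2)·I) = n − 2 = 2

Summary:
  λ = -2: algebraic multiplicity = 4, geometric multiplicity = 2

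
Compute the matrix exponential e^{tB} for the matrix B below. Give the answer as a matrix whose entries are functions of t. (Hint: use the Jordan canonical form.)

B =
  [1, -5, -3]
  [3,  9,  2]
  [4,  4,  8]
e^{tB} =
  [-t^2*exp(6*t) - 5*t*exp(6*t) + exp(6*t), -t^2*exp(6*t) - 5*t*exp(6*t), -t^2*exp(6*t)/2 - 3*t*exp(6*t)]
  [t^2*exp(6*t) + 3*t*exp(6*t), t^2*exp(6*t) + 3*t*exp(6*t) + exp(6*t), t^2*exp(6*t)/2 + 2*t*exp(6*t)]
  [4*t*exp(6*t), 4*t*exp(6*t), 2*t*exp(6*t) + exp(6*t)]

Strategy: write B = P · J · P⁻¹ where J is a Jordan canonical form, so e^{tB} = P · e^{tJ} · P⁻¹, and e^{tJ} can be computed block-by-block.

B has Jordan form
J =
  [6, 1, 0]
  [0, 6, 1]
  [0, 0, 6]
(up to reordering of blocks).

Per-block formulas:
  For a 3×3 Jordan block J_3(6): exp(t · J_3(6)) = e^(6t)·(I + t·N + (t^2/2)·N^2), where N is the 3×3 nilpotent shift.

After assembling e^{tJ} and conjugating by P, we get:

e^{tB} =
  [-t^2*exp(6*t) - 5*t*exp(6*t) + exp(6*t), -t^2*exp(6*t) - 5*t*exp(6*t), -t^2*exp(6*t)/2 - 3*t*exp(6*t)]
  [t^2*exp(6*t) + 3*t*exp(6*t), t^2*exp(6*t) + 3*t*exp(6*t) + exp(6*t), t^2*exp(6*t)/2 + 2*t*exp(6*t)]
  [4*t*exp(6*t), 4*t*exp(6*t), 2*t*exp(6*t) + exp(6*t)]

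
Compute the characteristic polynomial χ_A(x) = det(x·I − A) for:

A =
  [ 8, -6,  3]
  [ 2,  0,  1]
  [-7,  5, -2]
x^3 - 6*x^2 + 12*x - 8

Expanding det(x·I − A) (e.g. by cofactor expansion or by noting that A is similar to its Jordan form J, which has the same characteristic polynomial as A) gives
  χ_A(x) = x^3 - 6*x^2 + 12*x - 8
which factors as (x - 2)^3. The eigenvalues (with algebraic multiplicities) are λ = 2 with multiplicity 3.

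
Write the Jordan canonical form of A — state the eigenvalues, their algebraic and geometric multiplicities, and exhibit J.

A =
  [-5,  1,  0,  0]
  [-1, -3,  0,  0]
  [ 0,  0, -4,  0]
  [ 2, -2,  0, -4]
J_2(-4) ⊕ J_1(-4) ⊕ J_1(-4)

The characteristic polynomial is
  det(x·I − A) = x^4 + 16*x^3 + 96*x^2 + 256*x + 256 = (x + 4)^4

Eigenvalues and multiplicities (the geometric multiplicity of λ is n − rank(A − λI), which equals the number of Jordan blocks for λ):
  λ = -4: algebraic multiplicity = 4, geometric multiplicity = 3

Determining the block sizes for each eigenvalue:
  λ = -4: 3 blocks summing to 4 forces exactly one block of size 2 and the rest size 1 → block sizes [2, 1, 1]

Assembling the blocks gives a Jordan form
J =
  [-4,  1,  0,  0]
  [ 0, -4,  0,  0]
  [ 0,  0, -4,  0]
  [ 0,  0,  0, -4]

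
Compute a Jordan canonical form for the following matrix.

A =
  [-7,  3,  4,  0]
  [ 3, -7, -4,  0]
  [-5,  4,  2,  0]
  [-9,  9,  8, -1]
J_3(-4) ⊕ J_1(-1)

The characteristic polynomial is
  det(x·I − A) = x^4 + 13*x^3 + 60*x^2 + 112*x + 64 = (x + 1)*(x + 4)^3

Eigenvalues and multiplicities (the geometric multiplicity of λ is n − rank(A − λI), which equals the number of Jordan blocks for λ):
  λ = -4: algebraic multiplicity = 3, geometric multiplicity = 1
  λ = -1: algebraic multiplicity = 1, geometric multiplicity = 1

Determining the block sizes for each eigenvalue:
  λ = -4: one block (gm = 1), so the single block has size am = 3 → block sizes [3]
  λ = -1: one block (gm = 1), so the single block has size am = 1 → block sizes [1]

Assembling the blocks gives a Jordan form
J =
  [-4,  1,  0,  0]
  [ 0, -4,  1,  0]
  [ 0,  0, -4,  0]
  [ 0,  0,  0, -1]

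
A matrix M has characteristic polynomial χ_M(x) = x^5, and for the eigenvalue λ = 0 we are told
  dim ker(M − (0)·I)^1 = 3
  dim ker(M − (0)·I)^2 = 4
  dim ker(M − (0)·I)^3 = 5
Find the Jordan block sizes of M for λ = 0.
Block sizes for λ = 0: [3, 1, 1]

From the dimensions of kernels of powers, the number of Jordan blocks of size at least j is d_j − d_{j−1} where d_j = dim ker(N^j) (with d_0 = 0). Computing the differences gives [3, 1, 1].
The number of blocks of size exactly k is (#blocks of size ≥ k) − (#blocks of size ≥ k + 1), so the partition is: 2 block(s) of size 1, 1 block(s) of size 3.
In nonincreasing order the block sizes are [3, 1, 1].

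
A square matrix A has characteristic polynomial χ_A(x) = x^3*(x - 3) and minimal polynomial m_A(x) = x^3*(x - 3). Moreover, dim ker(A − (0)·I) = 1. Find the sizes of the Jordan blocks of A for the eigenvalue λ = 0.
Block sizes for λ = 0: [3]

Step 1 — from the characteristic polynomial, algebraic multiplicity of λ = 0 is 3. From dim ker(A − (0)·I) = 1, there are exactly 1 Jordan blocks for λ = 0.
Step 2 — from the minimal polynomial, the factor (x − 0)^3 tells us the largest block for λ = 0 has size 3.
Step 3 — with total size 3, 1 blocks, and largest block 3, the block sizes (in nonincreasing order) are [3].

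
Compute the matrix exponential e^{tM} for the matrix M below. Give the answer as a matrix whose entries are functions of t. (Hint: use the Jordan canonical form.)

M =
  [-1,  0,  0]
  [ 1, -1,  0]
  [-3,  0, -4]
e^{tM} =
  [exp(-t), 0, 0]
  [t*exp(-t), exp(-t), 0]
  [-exp(-t) + exp(-4*t), 0, exp(-4*t)]

Strategy: write M = P · J · P⁻¹ where J is a Jordan canonical form, so e^{tM} = P · e^{tJ} · P⁻¹, and e^{tJ} can be computed block-by-block.

M has Jordan form
J =
  [-4,  0,  0]
  [ 0, -1,  1]
  [ 0,  0, -1]
(up to reordering of blocks).

Per-block formulas:
  For a 2×2 Jordan block J_2(-1): exp(t · J_2(-1)) = e^(-1t)·(I + t·N), where N is the 2×2 nilpotent shift.
  For a 1×1 block at λ = -4: exp(t · [-4]) = [e^(-4t)].

After assembling e^{tJ} and conjugating by P, we get:

e^{tM} =
  [exp(-t), 0, 0]
  [t*exp(-t), exp(-t), 0]
  [-exp(-t) + exp(-4*t), 0, exp(-4*t)]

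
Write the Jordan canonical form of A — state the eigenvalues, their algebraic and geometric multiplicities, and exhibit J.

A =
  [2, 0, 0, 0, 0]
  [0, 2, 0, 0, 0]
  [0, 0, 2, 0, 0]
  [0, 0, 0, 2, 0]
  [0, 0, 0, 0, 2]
J_1(2) ⊕ J_1(2) ⊕ J_1(2) ⊕ J_1(2) ⊕ J_1(2)

The characteristic polynomial is
  det(x·I − A) = x^5 - 10*x^4 + 40*x^3 - 80*x^2 + 80*x - 32 = (x - 2)^5

Eigenvalues and multiplicities (the geometric multiplicity of λ is n − rank(A − λI), which equals the number of Jordan blocks for λ):
  λ = 2: algebraic multiplicity = 5, geometric multiplicity = 5

Determining the block sizes for each eigenvalue:
  λ = 2: gm = am = 5, so every block has size 1 → block sizes [1, 1, 1, 1, 1]

Assembling the blocks gives a Jordan form
J =
  [2, 0, 0, 0, 0]
  [0, 2, 0, 0, 0]
  [0, 0, 2, 0, 0]
  [0, 0, 0, 2, 0]
  [0, 0, 0, 0, 2]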